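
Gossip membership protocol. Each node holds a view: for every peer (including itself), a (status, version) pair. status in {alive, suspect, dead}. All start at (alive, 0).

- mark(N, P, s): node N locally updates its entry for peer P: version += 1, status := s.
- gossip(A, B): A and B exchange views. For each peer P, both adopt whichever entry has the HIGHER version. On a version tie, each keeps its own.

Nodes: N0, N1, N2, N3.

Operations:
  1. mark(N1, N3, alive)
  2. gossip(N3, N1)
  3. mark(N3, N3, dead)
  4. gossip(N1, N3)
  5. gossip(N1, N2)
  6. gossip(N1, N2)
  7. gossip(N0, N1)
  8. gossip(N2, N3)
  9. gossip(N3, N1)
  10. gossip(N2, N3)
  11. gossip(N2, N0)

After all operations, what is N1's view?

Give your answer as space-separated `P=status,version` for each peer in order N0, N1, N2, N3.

Op 1: N1 marks N3=alive -> (alive,v1)
Op 2: gossip N3<->N1 -> N3.N0=(alive,v0) N3.N1=(alive,v0) N3.N2=(alive,v0) N3.N3=(alive,v1) | N1.N0=(alive,v0) N1.N1=(alive,v0) N1.N2=(alive,v0) N1.N3=(alive,v1)
Op 3: N3 marks N3=dead -> (dead,v2)
Op 4: gossip N1<->N3 -> N1.N0=(alive,v0) N1.N1=(alive,v0) N1.N2=(alive,v0) N1.N3=(dead,v2) | N3.N0=(alive,v0) N3.N1=(alive,v0) N3.N2=(alive,v0) N3.N3=(dead,v2)
Op 5: gossip N1<->N2 -> N1.N0=(alive,v0) N1.N1=(alive,v0) N1.N2=(alive,v0) N1.N3=(dead,v2) | N2.N0=(alive,v0) N2.N1=(alive,v0) N2.N2=(alive,v0) N2.N3=(dead,v2)
Op 6: gossip N1<->N2 -> N1.N0=(alive,v0) N1.N1=(alive,v0) N1.N2=(alive,v0) N1.N3=(dead,v2) | N2.N0=(alive,v0) N2.N1=(alive,v0) N2.N2=(alive,v0) N2.N3=(dead,v2)
Op 7: gossip N0<->N1 -> N0.N0=(alive,v0) N0.N1=(alive,v0) N0.N2=(alive,v0) N0.N3=(dead,v2) | N1.N0=(alive,v0) N1.N1=(alive,v0) N1.N2=(alive,v0) N1.N3=(dead,v2)
Op 8: gossip N2<->N3 -> N2.N0=(alive,v0) N2.N1=(alive,v0) N2.N2=(alive,v0) N2.N3=(dead,v2) | N3.N0=(alive,v0) N3.N1=(alive,v0) N3.N2=(alive,v0) N3.N3=(dead,v2)
Op 9: gossip N3<->N1 -> N3.N0=(alive,v0) N3.N1=(alive,v0) N3.N2=(alive,v0) N3.N3=(dead,v2) | N1.N0=(alive,v0) N1.N1=(alive,v0) N1.N2=(alive,v0) N1.N3=(dead,v2)
Op 10: gossip N2<->N3 -> N2.N0=(alive,v0) N2.N1=(alive,v0) N2.N2=(alive,v0) N2.N3=(dead,v2) | N3.N0=(alive,v0) N3.N1=(alive,v0) N3.N2=(alive,v0) N3.N3=(dead,v2)
Op 11: gossip N2<->N0 -> N2.N0=(alive,v0) N2.N1=(alive,v0) N2.N2=(alive,v0) N2.N3=(dead,v2) | N0.N0=(alive,v0) N0.N1=(alive,v0) N0.N2=(alive,v0) N0.N3=(dead,v2)

Answer: N0=alive,0 N1=alive,0 N2=alive,0 N3=dead,2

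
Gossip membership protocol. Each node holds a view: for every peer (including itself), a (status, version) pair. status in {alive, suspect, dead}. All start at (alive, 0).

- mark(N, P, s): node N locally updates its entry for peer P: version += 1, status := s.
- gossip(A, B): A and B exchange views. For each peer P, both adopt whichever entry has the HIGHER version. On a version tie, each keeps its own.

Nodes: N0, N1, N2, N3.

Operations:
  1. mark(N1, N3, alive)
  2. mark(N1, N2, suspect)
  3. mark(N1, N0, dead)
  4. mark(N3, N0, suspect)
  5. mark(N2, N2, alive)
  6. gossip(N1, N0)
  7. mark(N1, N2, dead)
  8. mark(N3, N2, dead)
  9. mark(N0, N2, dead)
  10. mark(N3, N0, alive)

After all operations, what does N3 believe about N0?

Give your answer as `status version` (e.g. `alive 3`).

Answer: alive 2

Derivation:
Op 1: N1 marks N3=alive -> (alive,v1)
Op 2: N1 marks N2=suspect -> (suspect,v1)
Op 3: N1 marks N0=dead -> (dead,v1)
Op 4: N3 marks N0=suspect -> (suspect,v1)
Op 5: N2 marks N2=alive -> (alive,v1)
Op 6: gossip N1<->N0 -> N1.N0=(dead,v1) N1.N1=(alive,v0) N1.N2=(suspect,v1) N1.N3=(alive,v1) | N0.N0=(dead,v1) N0.N1=(alive,v0) N0.N2=(suspect,v1) N0.N3=(alive,v1)
Op 7: N1 marks N2=dead -> (dead,v2)
Op 8: N3 marks N2=dead -> (dead,v1)
Op 9: N0 marks N2=dead -> (dead,v2)
Op 10: N3 marks N0=alive -> (alive,v2)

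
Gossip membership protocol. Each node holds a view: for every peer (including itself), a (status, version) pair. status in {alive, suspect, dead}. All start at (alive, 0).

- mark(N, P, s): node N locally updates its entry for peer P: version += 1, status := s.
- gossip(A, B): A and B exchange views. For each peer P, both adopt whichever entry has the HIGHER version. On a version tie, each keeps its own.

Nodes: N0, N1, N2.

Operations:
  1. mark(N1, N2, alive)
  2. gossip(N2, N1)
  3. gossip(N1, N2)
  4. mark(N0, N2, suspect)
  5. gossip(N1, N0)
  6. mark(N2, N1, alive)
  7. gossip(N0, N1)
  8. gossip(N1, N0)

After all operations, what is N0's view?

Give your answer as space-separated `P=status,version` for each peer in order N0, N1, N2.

Op 1: N1 marks N2=alive -> (alive,v1)
Op 2: gossip N2<->N1 -> N2.N0=(alive,v0) N2.N1=(alive,v0) N2.N2=(alive,v1) | N1.N0=(alive,v0) N1.N1=(alive,v0) N1.N2=(alive,v1)
Op 3: gossip N1<->N2 -> N1.N0=(alive,v0) N1.N1=(alive,v0) N1.N2=(alive,v1) | N2.N0=(alive,v0) N2.N1=(alive,v0) N2.N2=(alive,v1)
Op 4: N0 marks N2=suspect -> (suspect,v1)
Op 5: gossip N1<->N0 -> N1.N0=(alive,v0) N1.N1=(alive,v0) N1.N2=(alive,v1) | N0.N0=(alive,v0) N0.N1=(alive,v0) N0.N2=(suspect,v1)
Op 6: N2 marks N1=alive -> (alive,v1)
Op 7: gossip N0<->N1 -> N0.N0=(alive,v0) N0.N1=(alive,v0) N0.N2=(suspect,v1) | N1.N0=(alive,v0) N1.N1=(alive,v0) N1.N2=(alive,v1)
Op 8: gossip N1<->N0 -> N1.N0=(alive,v0) N1.N1=(alive,v0) N1.N2=(alive,v1) | N0.N0=(alive,v0) N0.N1=(alive,v0) N0.N2=(suspect,v1)

Answer: N0=alive,0 N1=alive,0 N2=suspect,1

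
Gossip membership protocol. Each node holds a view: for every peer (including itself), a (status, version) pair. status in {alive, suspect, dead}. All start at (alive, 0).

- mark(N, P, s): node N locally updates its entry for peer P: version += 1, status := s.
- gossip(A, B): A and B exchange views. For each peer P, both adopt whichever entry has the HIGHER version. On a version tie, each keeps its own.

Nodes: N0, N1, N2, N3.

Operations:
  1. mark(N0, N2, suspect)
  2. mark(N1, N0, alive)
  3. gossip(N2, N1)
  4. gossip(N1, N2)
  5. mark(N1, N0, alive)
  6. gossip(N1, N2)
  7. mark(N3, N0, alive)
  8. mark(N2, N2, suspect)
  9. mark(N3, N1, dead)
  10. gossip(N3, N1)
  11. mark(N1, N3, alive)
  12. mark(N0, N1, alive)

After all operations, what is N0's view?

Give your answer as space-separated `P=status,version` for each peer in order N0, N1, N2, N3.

Answer: N0=alive,0 N1=alive,1 N2=suspect,1 N3=alive,0

Derivation:
Op 1: N0 marks N2=suspect -> (suspect,v1)
Op 2: N1 marks N0=alive -> (alive,v1)
Op 3: gossip N2<->N1 -> N2.N0=(alive,v1) N2.N1=(alive,v0) N2.N2=(alive,v0) N2.N3=(alive,v0) | N1.N0=(alive,v1) N1.N1=(alive,v0) N1.N2=(alive,v0) N1.N3=(alive,v0)
Op 4: gossip N1<->N2 -> N1.N0=(alive,v1) N1.N1=(alive,v0) N1.N2=(alive,v0) N1.N3=(alive,v0) | N2.N0=(alive,v1) N2.N1=(alive,v0) N2.N2=(alive,v0) N2.N3=(alive,v0)
Op 5: N1 marks N0=alive -> (alive,v2)
Op 6: gossip N1<->N2 -> N1.N0=(alive,v2) N1.N1=(alive,v0) N1.N2=(alive,v0) N1.N3=(alive,v0) | N2.N0=(alive,v2) N2.N1=(alive,v0) N2.N2=(alive,v0) N2.N3=(alive,v0)
Op 7: N3 marks N0=alive -> (alive,v1)
Op 8: N2 marks N2=suspect -> (suspect,v1)
Op 9: N3 marks N1=dead -> (dead,v1)
Op 10: gossip N3<->N1 -> N3.N0=(alive,v2) N3.N1=(dead,v1) N3.N2=(alive,v0) N3.N3=(alive,v0) | N1.N0=(alive,v2) N1.N1=(dead,v1) N1.N2=(alive,v0) N1.N3=(alive,v0)
Op 11: N1 marks N3=alive -> (alive,v1)
Op 12: N0 marks N1=alive -> (alive,v1)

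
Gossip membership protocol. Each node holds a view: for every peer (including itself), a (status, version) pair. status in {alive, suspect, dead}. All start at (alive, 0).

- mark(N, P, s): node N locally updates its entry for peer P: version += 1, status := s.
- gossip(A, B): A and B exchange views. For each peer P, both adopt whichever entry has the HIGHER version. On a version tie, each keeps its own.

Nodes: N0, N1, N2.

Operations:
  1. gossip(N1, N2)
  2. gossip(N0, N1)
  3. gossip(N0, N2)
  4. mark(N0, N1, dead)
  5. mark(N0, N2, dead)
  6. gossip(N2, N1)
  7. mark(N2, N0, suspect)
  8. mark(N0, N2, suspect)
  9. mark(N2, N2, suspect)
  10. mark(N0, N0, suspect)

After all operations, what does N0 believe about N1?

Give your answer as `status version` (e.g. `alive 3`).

Answer: dead 1

Derivation:
Op 1: gossip N1<->N2 -> N1.N0=(alive,v0) N1.N1=(alive,v0) N1.N2=(alive,v0) | N2.N0=(alive,v0) N2.N1=(alive,v0) N2.N2=(alive,v0)
Op 2: gossip N0<->N1 -> N0.N0=(alive,v0) N0.N1=(alive,v0) N0.N2=(alive,v0) | N1.N0=(alive,v0) N1.N1=(alive,v0) N1.N2=(alive,v0)
Op 3: gossip N0<->N2 -> N0.N0=(alive,v0) N0.N1=(alive,v0) N0.N2=(alive,v0) | N2.N0=(alive,v0) N2.N1=(alive,v0) N2.N2=(alive,v0)
Op 4: N0 marks N1=dead -> (dead,v1)
Op 5: N0 marks N2=dead -> (dead,v1)
Op 6: gossip N2<->N1 -> N2.N0=(alive,v0) N2.N1=(alive,v0) N2.N2=(alive,v0) | N1.N0=(alive,v0) N1.N1=(alive,v0) N1.N2=(alive,v0)
Op 7: N2 marks N0=suspect -> (suspect,v1)
Op 8: N0 marks N2=suspect -> (suspect,v2)
Op 9: N2 marks N2=suspect -> (suspect,v1)
Op 10: N0 marks N0=suspect -> (suspect,v1)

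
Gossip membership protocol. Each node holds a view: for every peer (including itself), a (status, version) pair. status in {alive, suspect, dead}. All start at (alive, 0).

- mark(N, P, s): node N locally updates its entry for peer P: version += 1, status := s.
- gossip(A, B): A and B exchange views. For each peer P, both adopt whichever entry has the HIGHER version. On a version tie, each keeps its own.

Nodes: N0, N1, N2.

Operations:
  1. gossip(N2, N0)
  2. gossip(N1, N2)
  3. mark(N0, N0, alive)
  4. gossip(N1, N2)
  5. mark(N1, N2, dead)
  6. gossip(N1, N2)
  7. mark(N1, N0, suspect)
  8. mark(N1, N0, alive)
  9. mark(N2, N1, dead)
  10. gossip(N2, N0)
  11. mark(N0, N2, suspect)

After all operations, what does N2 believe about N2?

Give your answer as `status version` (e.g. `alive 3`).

Op 1: gossip N2<->N0 -> N2.N0=(alive,v0) N2.N1=(alive,v0) N2.N2=(alive,v0) | N0.N0=(alive,v0) N0.N1=(alive,v0) N0.N2=(alive,v0)
Op 2: gossip N1<->N2 -> N1.N0=(alive,v0) N1.N1=(alive,v0) N1.N2=(alive,v0) | N2.N0=(alive,v0) N2.N1=(alive,v0) N2.N2=(alive,v0)
Op 3: N0 marks N0=alive -> (alive,v1)
Op 4: gossip N1<->N2 -> N1.N0=(alive,v0) N1.N1=(alive,v0) N1.N2=(alive,v0) | N2.N0=(alive,v0) N2.N1=(alive,v0) N2.N2=(alive,v0)
Op 5: N1 marks N2=dead -> (dead,v1)
Op 6: gossip N1<->N2 -> N1.N0=(alive,v0) N1.N1=(alive,v0) N1.N2=(dead,v1) | N2.N0=(alive,v0) N2.N1=(alive,v0) N2.N2=(dead,v1)
Op 7: N1 marks N0=suspect -> (suspect,v1)
Op 8: N1 marks N0=alive -> (alive,v2)
Op 9: N2 marks N1=dead -> (dead,v1)
Op 10: gossip N2<->N0 -> N2.N0=(alive,v1) N2.N1=(dead,v1) N2.N2=(dead,v1) | N0.N0=(alive,v1) N0.N1=(dead,v1) N0.N2=(dead,v1)
Op 11: N0 marks N2=suspect -> (suspect,v2)

Answer: dead 1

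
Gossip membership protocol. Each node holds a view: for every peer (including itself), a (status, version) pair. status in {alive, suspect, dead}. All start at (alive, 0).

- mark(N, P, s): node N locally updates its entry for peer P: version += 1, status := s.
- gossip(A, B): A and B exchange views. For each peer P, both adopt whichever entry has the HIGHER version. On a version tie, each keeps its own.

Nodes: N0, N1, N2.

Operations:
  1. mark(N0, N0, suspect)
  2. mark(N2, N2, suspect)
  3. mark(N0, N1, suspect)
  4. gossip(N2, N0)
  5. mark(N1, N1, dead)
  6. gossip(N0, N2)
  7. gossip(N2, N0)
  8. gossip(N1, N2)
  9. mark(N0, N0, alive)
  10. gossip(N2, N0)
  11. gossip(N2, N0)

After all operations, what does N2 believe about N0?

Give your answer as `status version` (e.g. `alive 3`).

Op 1: N0 marks N0=suspect -> (suspect,v1)
Op 2: N2 marks N2=suspect -> (suspect,v1)
Op 3: N0 marks N1=suspect -> (suspect,v1)
Op 4: gossip N2<->N0 -> N2.N0=(suspect,v1) N2.N1=(suspect,v1) N2.N2=(suspect,v1) | N0.N0=(suspect,v1) N0.N1=(suspect,v1) N0.N2=(suspect,v1)
Op 5: N1 marks N1=dead -> (dead,v1)
Op 6: gossip N0<->N2 -> N0.N0=(suspect,v1) N0.N1=(suspect,v1) N0.N2=(suspect,v1) | N2.N0=(suspect,v1) N2.N1=(suspect,v1) N2.N2=(suspect,v1)
Op 7: gossip N2<->N0 -> N2.N0=(suspect,v1) N2.N1=(suspect,v1) N2.N2=(suspect,v1) | N0.N0=(suspect,v1) N0.N1=(suspect,v1) N0.N2=(suspect,v1)
Op 8: gossip N1<->N2 -> N1.N0=(suspect,v1) N1.N1=(dead,v1) N1.N2=(suspect,v1) | N2.N0=(suspect,v1) N2.N1=(suspect,v1) N2.N2=(suspect,v1)
Op 9: N0 marks N0=alive -> (alive,v2)
Op 10: gossip N2<->N0 -> N2.N0=(alive,v2) N2.N1=(suspect,v1) N2.N2=(suspect,v1) | N0.N0=(alive,v2) N0.N1=(suspect,v1) N0.N2=(suspect,v1)
Op 11: gossip N2<->N0 -> N2.N0=(alive,v2) N2.N1=(suspect,v1) N2.N2=(suspect,v1) | N0.N0=(alive,v2) N0.N1=(suspect,v1) N0.N2=(suspect,v1)

Answer: alive 2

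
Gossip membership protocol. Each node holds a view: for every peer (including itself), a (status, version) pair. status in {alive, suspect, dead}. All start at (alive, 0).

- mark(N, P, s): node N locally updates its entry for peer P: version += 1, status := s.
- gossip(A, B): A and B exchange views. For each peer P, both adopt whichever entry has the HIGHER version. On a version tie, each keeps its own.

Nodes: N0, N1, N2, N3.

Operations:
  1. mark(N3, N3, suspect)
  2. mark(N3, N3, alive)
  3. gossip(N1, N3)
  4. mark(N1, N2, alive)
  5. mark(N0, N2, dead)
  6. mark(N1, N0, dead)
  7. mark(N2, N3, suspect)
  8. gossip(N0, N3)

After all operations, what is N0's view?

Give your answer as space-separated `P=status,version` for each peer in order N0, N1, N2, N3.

Answer: N0=alive,0 N1=alive,0 N2=dead,1 N3=alive,2

Derivation:
Op 1: N3 marks N3=suspect -> (suspect,v1)
Op 2: N3 marks N3=alive -> (alive,v2)
Op 3: gossip N1<->N3 -> N1.N0=(alive,v0) N1.N1=(alive,v0) N1.N2=(alive,v0) N1.N3=(alive,v2) | N3.N0=(alive,v0) N3.N1=(alive,v0) N3.N2=(alive,v0) N3.N3=(alive,v2)
Op 4: N1 marks N2=alive -> (alive,v1)
Op 5: N0 marks N2=dead -> (dead,v1)
Op 6: N1 marks N0=dead -> (dead,v1)
Op 7: N2 marks N3=suspect -> (suspect,v1)
Op 8: gossip N0<->N3 -> N0.N0=(alive,v0) N0.N1=(alive,v0) N0.N2=(dead,v1) N0.N3=(alive,v2) | N3.N0=(alive,v0) N3.N1=(alive,v0) N3.N2=(dead,v1) N3.N3=(alive,v2)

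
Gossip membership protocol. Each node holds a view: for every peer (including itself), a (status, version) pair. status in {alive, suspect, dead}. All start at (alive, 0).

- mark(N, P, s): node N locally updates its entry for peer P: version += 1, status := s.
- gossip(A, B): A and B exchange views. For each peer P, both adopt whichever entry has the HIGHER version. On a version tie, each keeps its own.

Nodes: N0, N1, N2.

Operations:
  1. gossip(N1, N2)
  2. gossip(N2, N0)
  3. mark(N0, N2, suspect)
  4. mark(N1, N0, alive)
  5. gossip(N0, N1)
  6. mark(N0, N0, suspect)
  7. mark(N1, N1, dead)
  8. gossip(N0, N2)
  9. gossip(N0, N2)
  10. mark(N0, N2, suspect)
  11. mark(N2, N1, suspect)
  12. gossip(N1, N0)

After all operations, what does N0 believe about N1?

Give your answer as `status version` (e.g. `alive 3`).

Op 1: gossip N1<->N2 -> N1.N0=(alive,v0) N1.N1=(alive,v0) N1.N2=(alive,v0) | N2.N0=(alive,v0) N2.N1=(alive,v0) N2.N2=(alive,v0)
Op 2: gossip N2<->N0 -> N2.N0=(alive,v0) N2.N1=(alive,v0) N2.N2=(alive,v0) | N0.N0=(alive,v0) N0.N1=(alive,v0) N0.N2=(alive,v0)
Op 3: N0 marks N2=suspect -> (suspect,v1)
Op 4: N1 marks N0=alive -> (alive,v1)
Op 5: gossip N0<->N1 -> N0.N0=(alive,v1) N0.N1=(alive,v0) N0.N2=(suspect,v1) | N1.N0=(alive,v1) N1.N1=(alive,v0) N1.N2=(suspect,v1)
Op 6: N0 marks N0=suspect -> (suspect,v2)
Op 7: N1 marks N1=dead -> (dead,v1)
Op 8: gossip N0<->N2 -> N0.N0=(suspect,v2) N0.N1=(alive,v0) N0.N2=(suspect,v1) | N2.N0=(suspect,v2) N2.N1=(alive,v0) N2.N2=(suspect,v1)
Op 9: gossip N0<->N2 -> N0.N0=(suspect,v2) N0.N1=(alive,v0) N0.N2=(suspect,v1) | N2.N0=(suspect,v2) N2.N1=(alive,v0) N2.N2=(suspect,v1)
Op 10: N0 marks N2=suspect -> (suspect,v2)
Op 11: N2 marks N1=suspect -> (suspect,v1)
Op 12: gossip N1<->N0 -> N1.N0=(suspect,v2) N1.N1=(dead,v1) N1.N2=(suspect,v2) | N0.N0=(suspect,v2) N0.N1=(dead,v1) N0.N2=(suspect,v2)

Answer: dead 1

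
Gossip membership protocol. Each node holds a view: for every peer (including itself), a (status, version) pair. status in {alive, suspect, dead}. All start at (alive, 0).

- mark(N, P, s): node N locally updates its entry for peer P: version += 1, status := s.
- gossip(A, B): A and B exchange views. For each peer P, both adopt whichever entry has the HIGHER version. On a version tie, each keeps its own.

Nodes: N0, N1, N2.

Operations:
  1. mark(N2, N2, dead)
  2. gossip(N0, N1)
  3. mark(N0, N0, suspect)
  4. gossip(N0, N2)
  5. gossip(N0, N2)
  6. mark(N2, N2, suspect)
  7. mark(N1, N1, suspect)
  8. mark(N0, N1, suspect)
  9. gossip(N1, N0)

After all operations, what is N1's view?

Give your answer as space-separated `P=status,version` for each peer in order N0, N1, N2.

Answer: N0=suspect,1 N1=suspect,1 N2=dead,1

Derivation:
Op 1: N2 marks N2=dead -> (dead,v1)
Op 2: gossip N0<->N1 -> N0.N0=(alive,v0) N0.N1=(alive,v0) N0.N2=(alive,v0) | N1.N0=(alive,v0) N1.N1=(alive,v0) N1.N2=(alive,v0)
Op 3: N0 marks N0=suspect -> (suspect,v1)
Op 4: gossip N0<->N2 -> N0.N0=(suspect,v1) N0.N1=(alive,v0) N0.N2=(dead,v1) | N2.N0=(suspect,v1) N2.N1=(alive,v0) N2.N2=(dead,v1)
Op 5: gossip N0<->N2 -> N0.N0=(suspect,v1) N0.N1=(alive,v0) N0.N2=(dead,v1) | N2.N0=(suspect,v1) N2.N1=(alive,v0) N2.N2=(dead,v1)
Op 6: N2 marks N2=suspect -> (suspect,v2)
Op 7: N1 marks N1=suspect -> (suspect,v1)
Op 8: N0 marks N1=suspect -> (suspect,v1)
Op 9: gossip N1<->N0 -> N1.N0=(suspect,v1) N1.N1=(suspect,v1) N1.N2=(dead,v1) | N0.N0=(suspect,v1) N0.N1=(suspect,v1) N0.N2=(dead,v1)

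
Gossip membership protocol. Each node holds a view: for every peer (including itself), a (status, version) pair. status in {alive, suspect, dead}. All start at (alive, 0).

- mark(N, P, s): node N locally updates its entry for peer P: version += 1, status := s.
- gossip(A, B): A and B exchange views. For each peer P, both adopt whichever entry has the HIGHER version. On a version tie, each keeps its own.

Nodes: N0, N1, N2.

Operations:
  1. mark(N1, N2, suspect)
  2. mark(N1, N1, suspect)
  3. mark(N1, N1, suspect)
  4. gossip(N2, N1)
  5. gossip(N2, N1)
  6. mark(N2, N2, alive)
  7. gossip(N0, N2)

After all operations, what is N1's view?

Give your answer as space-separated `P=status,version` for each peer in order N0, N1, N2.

Answer: N0=alive,0 N1=suspect,2 N2=suspect,1

Derivation:
Op 1: N1 marks N2=suspect -> (suspect,v1)
Op 2: N1 marks N1=suspect -> (suspect,v1)
Op 3: N1 marks N1=suspect -> (suspect,v2)
Op 4: gossip N2<->N1 -> N2.N0=(alive,v0) N2.N1=(suspect,v2) N2.N2=(suspect,v1) | N1.N0=(alive,v0) N1.N1=(suspect,v2) N1.N2=(suspect,v1)
Op 5: gossip N2<->N1 -> N2.N0=(alive,v0) N2.N1=(suspect,v2) N2.N2=(suspect,v1) | N1.N0=(alive,v0) N1.N1=(suspect,v2) N1.N2=(suspect,v1)
Op 6: N2 marks N2=alive -> (alive,v2)
Op 7: gossip N0<->N2 -> N0.N0=(alive,v0) N0.N1=(suspect,v2) N0.N2=(alive,v2) | N2.N0=(alive,v0) N2.N1=(suspect,v2) N2.N2=(alive,v2)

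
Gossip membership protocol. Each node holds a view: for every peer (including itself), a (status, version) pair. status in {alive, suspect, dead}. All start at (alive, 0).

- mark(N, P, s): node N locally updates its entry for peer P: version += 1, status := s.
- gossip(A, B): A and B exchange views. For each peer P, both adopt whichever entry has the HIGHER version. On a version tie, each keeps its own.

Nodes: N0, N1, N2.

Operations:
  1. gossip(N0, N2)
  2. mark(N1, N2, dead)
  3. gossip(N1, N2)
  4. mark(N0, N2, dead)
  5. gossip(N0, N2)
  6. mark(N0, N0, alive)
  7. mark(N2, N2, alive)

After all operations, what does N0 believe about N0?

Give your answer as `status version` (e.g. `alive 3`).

Op 1: gossip N0<->N2 -> N0.N0=(alive,v0) N0.N1=(alive,v0) N0.N2=(alive,v0) | N2.N0=(alive,v0) N2.N1=(alive,v0) N2.N2=(alive,v0)
Op 2: N1 marks N2=dead -> (dead,v1)
Op 3: gossip N1<->N2 -> N1.N0=(alive,v0) N1.N1=(alive,v0) N1.N2=(dead,v1) | N2.N0=(alive,v0) N2.N1=(alive,v0) N2.N2=(dead,v1)
Op 4: N0 marks N2=dead -> (dead,v1)
Op 5: gossip N0<->N2 -> N0.N0=(alive,v0) N0.N1=(alive,v0) N0.N2=(dead,v1) | N2.N0=(alive,v0) N2.N1=(alive,v0) N2.N2=(dead,v1)
Op 6: N0 marks N0=alive -> (alive,v1)
Op 7: N2 marks N2=alive -> (alive,v2)

Answer: alive 1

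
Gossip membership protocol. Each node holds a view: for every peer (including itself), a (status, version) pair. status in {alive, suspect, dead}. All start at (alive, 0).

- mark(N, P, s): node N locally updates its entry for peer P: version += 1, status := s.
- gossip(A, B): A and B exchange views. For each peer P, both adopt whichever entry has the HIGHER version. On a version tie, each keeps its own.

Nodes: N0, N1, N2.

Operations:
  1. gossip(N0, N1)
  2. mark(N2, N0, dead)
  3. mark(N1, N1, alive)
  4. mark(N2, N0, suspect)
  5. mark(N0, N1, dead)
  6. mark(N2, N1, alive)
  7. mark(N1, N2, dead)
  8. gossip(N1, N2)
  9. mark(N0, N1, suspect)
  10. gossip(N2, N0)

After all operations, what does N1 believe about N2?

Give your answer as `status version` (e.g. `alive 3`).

Answer: dead 1

Derivation:
Op 1: gossip N0<->N1 -> N0.N0=(alive,v0) N0.N1=(alive,v0) N0.N2=(alive,v0) | N1.N0=(alive,v0) N1.N1=(alive,v0) N1.N2=(alive,v0)
Op 2: N2 marks N0=dead -> (dead,v1)
Op 3: N1 marks N1=alive -> (alive,v1)
Op 4: N2 marks N0=suspect -> (suspect,v2)
Op 5: N0 marks N1=dead -> (dead,v1)
Op 6: N2 marks N1=alive -> (alive,v1)
Op 7: N1 marks N2=dead -> (dead,v1)
Op 8: gossip N1<->N2 -> N1.N0=(suspect,v2) N1.N1=(alive,v1) N1.N2=(dead,v1) | N2.N0=(suspect,v2) N2.N1=(alive,v1) N2.N2=(dead,v1)
Op 9: N0 marks N1=suspect -> (suspect,v2)
Op 10: gossip N2<->N0 -> N2.N0=(suspect,v2) N2.N1=(suspect,v2) N2.N2=(dead,v1) | N0.N0=(suspect,v2) N0.N1=(suspect,v2) N0.N2=(dead,v1)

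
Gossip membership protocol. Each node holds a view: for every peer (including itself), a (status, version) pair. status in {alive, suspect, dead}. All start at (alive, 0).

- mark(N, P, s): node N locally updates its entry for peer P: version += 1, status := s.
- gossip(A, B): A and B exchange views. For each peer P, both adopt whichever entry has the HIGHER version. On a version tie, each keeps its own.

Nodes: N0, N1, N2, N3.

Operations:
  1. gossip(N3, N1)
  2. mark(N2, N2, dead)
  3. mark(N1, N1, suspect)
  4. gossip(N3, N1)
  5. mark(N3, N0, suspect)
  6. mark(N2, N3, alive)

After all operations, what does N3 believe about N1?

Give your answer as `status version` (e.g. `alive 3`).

Op 1: gossip N3<->N1 -> N3.N0=(alive,v0) N3.N1=(alive,v0) N3.N2=(alive,v0) N3.N3=(alive,v0) | N1.N0=(alive,v0) N1.N1=(alive,v0) N1.N2=(alive,v0) N1.N3=(alive,v0)
Op 2: N2 marks N2=dead -> (dead,v1)
Op 3: N1 marks N1=suspect -> (suspect,v1)
Op 4: gossip N3<->N1 -> N3.N0=(alive,v0) N3.N1=(suspect,v1) N3.N2=(alive,v0) N3.N3=(alive,v0) | N1.N0=(alive,v0) N1.N1=(suspect,v1) N1.N2=(alive,v0) N1.N3=(alive,v0)
Op 5: N3 marks N0=suspect -> (suspect,v1)
Op 6: N2 marks N3=alive -> (alive,v1)

Answer: suspect 1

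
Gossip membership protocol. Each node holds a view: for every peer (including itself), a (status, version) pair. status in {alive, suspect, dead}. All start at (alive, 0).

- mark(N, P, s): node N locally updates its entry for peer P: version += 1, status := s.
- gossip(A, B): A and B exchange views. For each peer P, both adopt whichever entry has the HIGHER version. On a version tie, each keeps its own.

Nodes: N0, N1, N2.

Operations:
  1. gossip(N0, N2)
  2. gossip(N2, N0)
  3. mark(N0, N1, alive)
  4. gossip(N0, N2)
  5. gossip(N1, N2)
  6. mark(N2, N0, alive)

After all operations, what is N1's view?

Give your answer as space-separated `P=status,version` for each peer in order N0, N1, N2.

Answer: N0=alive,0 N1=alive,1 N2=alive,0

Derivation:
Op 1: gossip N0<->N2 -> N0.N0=(alive,v0) N0.N1=(alive,v0) N0.N2=(alive,v0) | N2.N0=(alive,v0) N2.N1=(alive,v0) N2.N2=(alive,v0)
Op 2: gossip N2<->N0 -> N2.N0=(alive,v0) N2.N1=(alive,v0) N2.N2=(alive,v0) | N0.N0=(alive,v0) N0.N1=(alive,v0) N0.N2=(alive,v0)
Op 3: N0 marks N1=alive -> (alive,v1)
Op 4: gossip N0<->N2 -> N0.N0=(alive,v0) N0.N1=(alive,v1) N0.N2=(alive,v0) | N2.N0=(alive,v0) N2.N1=(alive,v1) N2.N2=(alive,v0)
Op 5: gossip N1<->N2 -> N1.N0=(alive,v0) N1.N1=(alive,v1) N1.N2=(alive,v0) | N2.N0=(alive,v0) N2.N1=(alive,v1) N2.N2=(alive,v0)
Op 6: N2 marks N0=alive -> (alive,v1)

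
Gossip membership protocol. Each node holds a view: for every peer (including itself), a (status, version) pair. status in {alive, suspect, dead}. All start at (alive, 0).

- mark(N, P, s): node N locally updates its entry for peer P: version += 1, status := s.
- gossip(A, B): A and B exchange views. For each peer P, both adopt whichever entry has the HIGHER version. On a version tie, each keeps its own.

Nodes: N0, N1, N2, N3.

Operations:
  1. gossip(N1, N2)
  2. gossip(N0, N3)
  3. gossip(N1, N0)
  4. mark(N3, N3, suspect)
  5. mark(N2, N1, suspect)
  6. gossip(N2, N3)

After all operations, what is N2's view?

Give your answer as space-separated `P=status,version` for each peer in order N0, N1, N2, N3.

Answer: N0=alive,0 N1=suspect,1 N2=alive,0 N3=suspect,1

Derivation:
Op 1: gossip N1<->N2 -> N1.N0=(alive,v0) N1.N1=(alive,v0) N1.N2=(alive,v0) N1.N3=(alive,v0) | N2.N0=(alive,v0) N2.N1=(alive,v0) N2.N2=(alive,v0) N2.N3=(alive,v0)
Op 2: gossip N0<->N3 -> N0.N0=(alive,v0) N0.N1=(alive,v0) N0.N2=(alive,v0) N0.N3=(alive,v0) | N3.N0=(alive,v0) N3.N1=(alive,v0) N3.N2=(alive,v0) N3.N3=(alive,v0)
Op 3: gossip N1<->N0 -> N1.N0=(alive,v0) N1.N1=(alive,v0) N1.N2=(alive,v0) N1.N3=(alive,v0) | N0.N0=(alive,v0) N0.N1=(alive,v0) N0.N2=(alive,v0) N0.N3=(alive,v0)
Op 4: N3 marks N3=suspect -> (suspect,v1)
Op 5: N2 marks N1=suspect -> (suspect,v1)
Op 6: gossip N2<->N3 -> N2.N0=(alive,v0) N2.N1=(suspect,v1) N2.N2=(alive,v0) N2.N3=(suspect,v1) | N3.N0=(alive,v0) N3.N1=(suspect,v1) N3.N2=(alive,v0) N3.N3=(suspect,v1)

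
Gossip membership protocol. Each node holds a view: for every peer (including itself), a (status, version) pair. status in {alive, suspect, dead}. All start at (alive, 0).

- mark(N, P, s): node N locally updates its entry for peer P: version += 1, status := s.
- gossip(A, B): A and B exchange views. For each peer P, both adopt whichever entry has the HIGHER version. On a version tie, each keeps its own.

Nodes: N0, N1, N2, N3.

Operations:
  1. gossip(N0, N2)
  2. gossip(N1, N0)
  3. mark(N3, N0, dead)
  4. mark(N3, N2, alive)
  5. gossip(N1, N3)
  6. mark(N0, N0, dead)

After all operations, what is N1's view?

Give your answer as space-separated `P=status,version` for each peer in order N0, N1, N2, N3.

Op 1: gossip N0<->N2 -> N0.N0=(alive,v0) N0.N1=(alive,v0) N0.N2=(alive,v0) N0.N3=(alive,v0) | N2.N0=(alive,v0) N2.N1=(alive,v0) N2.N2=(alive,v0) N2.N3=(alive,v0)
Op 2: gossip N1<->N0 -> N1.N0=(alive,v0) N1.N1=(alive,v0) N1.N2=(alive,v0) N1.N3=(alive,v0) | N0.N0=(alive,v0) N0.N1=(alive,v0) N0.N2=(alive,v0) N0.N3=(alive,v0)
Op 3: N3 marks N0=dead -> (dead,v1)
Op 4: N3 marks N2=alive -> (alive,v1)
Op 5: gossip N1<->N3 -> N1.N0=(dead,v1) N1.N1=(alive,v0) N1.N2=(alive,v1) N1.N3=(alive,v0) | N3.N0=(dead,v1) N3.N1=(alive,v0) N3.N2=(alive,v1) N3.N3=(alive,v0)
Op 6: N0 marks N0=dead -> (dead,v1)

Answer: N0=dead,1 N1=alive,0 N2=alive,1 N3=alive,0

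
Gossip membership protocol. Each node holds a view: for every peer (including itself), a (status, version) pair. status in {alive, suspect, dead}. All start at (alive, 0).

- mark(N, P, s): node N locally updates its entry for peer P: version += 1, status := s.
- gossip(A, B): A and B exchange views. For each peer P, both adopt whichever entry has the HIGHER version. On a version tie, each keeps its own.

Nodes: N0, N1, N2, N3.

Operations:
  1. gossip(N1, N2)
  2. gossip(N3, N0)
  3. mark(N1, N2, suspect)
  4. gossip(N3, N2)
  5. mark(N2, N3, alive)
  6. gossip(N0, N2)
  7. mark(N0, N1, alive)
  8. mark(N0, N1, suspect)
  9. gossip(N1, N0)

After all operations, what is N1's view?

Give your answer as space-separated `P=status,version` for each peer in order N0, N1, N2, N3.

Answer: N0=alive,0 N1=suspect,2 N2=suspect,1 N3=alive,1

Derivation:
Op 1: gossip N1<->N2 -> N1.N0=(alive,v0) N1.N1=(alive,v0) N1.N2=(alive,v0) N1.N3=(alive,v0) | N2.N0=(alive,v0) N2.N1=(alive,v0) N2.N2=(alive,v0) N2.N3=(alive,v0)
Op 2: gossip N3<->N0 -> N3.N0=(alive,v0) N3.N1=(alive,v0) N3.N2=(alive,v0) N3.N3=(alive,v0) | N0.N0=(alive,v0) N0.N1=(alive,v0) N0.N2=(alive,v0) N0.N3=(alive,v0)
Op 3: N1 marks N2=suspect -> (suspect,v1)
Op 4: gossip N3<->N2 -> N3.N0=(alive,v0) N3.N1=(alive,v0) N3.N2=(alive,v0) N3.N3=(alive,v0) | N2.N0=(alive,v0) N2.N1=(alive,v0) N2.N2=(alive,v0) N2.N3=(alive,v0)
Op 5: N2 marks N3=alive -> (alive,v1)
Op 6: gossip N0<->N2 -> N0.N0=(alive,v0) N0.N1=(alive,v0) N0.N2=(alive,v0) N0.N3=(alive,v1) | N2.N0=(alive,v0) N2.N1=(alive,v0) N2.N2=(alive,v0) N2.N3=(alive,v1)
Op 7: N0 marks N1=alive -> (alive,v1)
Op 8: N0 marks N1=suspect -> (suspect,v2)
Op 9: gossip N1<->N0 -> N1.N0=(alive,v0) N1.N1=(suspect,v2) N1.N2=(suspect,v1) N1.N3=(alive,v1) | N0.N0=(alive,v0) N0.N1=(suspect,v2) N0.N2=(suspect,v1) N0.N3=(alive,v1)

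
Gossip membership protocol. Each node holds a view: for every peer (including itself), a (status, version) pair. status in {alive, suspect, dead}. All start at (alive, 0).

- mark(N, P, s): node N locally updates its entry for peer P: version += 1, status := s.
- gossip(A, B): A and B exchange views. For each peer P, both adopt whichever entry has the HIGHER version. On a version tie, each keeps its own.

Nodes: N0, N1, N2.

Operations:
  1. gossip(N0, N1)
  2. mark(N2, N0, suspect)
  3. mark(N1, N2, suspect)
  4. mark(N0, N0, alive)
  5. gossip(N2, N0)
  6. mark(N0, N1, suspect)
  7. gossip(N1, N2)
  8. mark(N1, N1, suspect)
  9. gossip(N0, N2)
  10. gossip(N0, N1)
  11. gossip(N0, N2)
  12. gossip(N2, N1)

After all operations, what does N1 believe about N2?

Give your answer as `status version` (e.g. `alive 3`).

Op 1: gossip N0<->N1 -> N0.N0=(alive,v0) N0.N1=(alive,v0) N0.N2=(alive,v0) | N1.N0=(alive,v0) N1.N1=(alive,v0) N1.N2=(alive,v0)
Op 2: N2 marks N0=suspect -> (suspect,v1)
Op 3: N1 marks N2=suspect -> (suspect,v1)
Op 4: N0 marks N0=alive -> (alive,v1)
Op 5: gossip N2<->N0 -> N2.N0=(suspect,v1) N2.N1=(alive,v0) N2.N2=(alive,v0) | N0.N0=(alive,v1) N0.N1=(alive,v0) N0.N2=(alive,v0)
Op 6: N0 marks N1=suspect -> (suspect,v1)
Op 7: gossip N1<->N2 -> N1.N0=(suspect,v1) N1.N1=(alive,v0) N1.N2=(suspect,v1) | N2.N0=(suspect,v1) N2.N1=(alive,v0) N2.N2=(suspect,v1)
Op 8: N1 marks N1=suspect -> (suspect,v1)
Op 9: gossip N0<->N2 -> N0.N0=(alive,v1) N0.N1=(suspect,v1) N0.N2=(suspect,v1) | N2.N0=(suspect,v1) N2.N1=(suspect,v1) N2.N2=(suspect,v1)
Op 10: gossip N0<->N1 -> N0.N0=(alive,v1) N0.N1=(suspect,v1) N0.N2=(suspect,v1) | N1.N0=(suspect,v1) N1.N1=(suspect,v1) N1.N2=(suspect,v1)
Op 11: gossip N0<->N2 -> N0.N0=(alive,v1) N0.N1=(suspect,v1) N0.N2=(suspect,v1) | N2.N0=(suspect,v1) N2.N1=(suspect,v1) N2.N2=(suspect,v1)
Op 12: gossip N2<->N1 -> N2.N0=(suspect,v1) N2.N1=(suspect,v1) N2.N2=(suspect,v1) | N1.N0=(suspect,v1) N1.N1=(suspect,v1) N1.N2=(suspect,v1)

Answer: suspect 1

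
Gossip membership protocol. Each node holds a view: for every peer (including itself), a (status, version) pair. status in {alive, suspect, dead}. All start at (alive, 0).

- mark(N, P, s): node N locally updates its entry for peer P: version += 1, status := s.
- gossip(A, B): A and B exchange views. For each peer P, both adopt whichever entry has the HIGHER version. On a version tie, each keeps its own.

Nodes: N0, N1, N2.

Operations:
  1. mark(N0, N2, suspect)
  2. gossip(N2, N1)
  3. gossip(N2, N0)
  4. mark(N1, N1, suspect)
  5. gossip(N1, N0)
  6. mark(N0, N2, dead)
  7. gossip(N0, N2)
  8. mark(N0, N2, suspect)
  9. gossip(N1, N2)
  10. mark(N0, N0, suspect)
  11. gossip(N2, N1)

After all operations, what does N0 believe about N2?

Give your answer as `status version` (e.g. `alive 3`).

Op 1: N0 marks N2=suspect -> (suspect,v1)
Op 2: gossip N2<->N1 -> N2.N0=(alive,v0) N2.N1=(alive,v0) N2.N2=(alive,v0) | N1.N0=(alive,v0) N1.N1=(alive,v0) N1.N2=(alive,v0)
Op 3: gossip N2<->N0 -> N2.N0=(alive,v0) N2.N1=(alive,v0) N2.N2=(suspect,v1) | N0.N0=(alive,v0) N0.N1=(alive,v0) N0.N2=(suspect,v1)
Op 4: N1 marks N1=suspect -> (suspect,v1)
Op 5: gossip N1<->N0 -> N1.N0=(alive,v0) N1.N1=(suspect,v1) N1.N2=(suspect,v1) | N0.N0=(alive,v0) N0.N1=(suspect,v1) N0.N2=(suspect,v1)
Op 6: N0 marks N2=dead -> (dead,v2)
Op 7: gossip N0<->N2 -> N0.N0=(alive,v0) N0.N1=(suspect,v1) N0.N2=(dead,v2) | N2.N0=(alive,v0) N2.N1=(suspect,v1) N2.N2=(dead,v2)
Op 8: N0 marks N2=suspect -> (suspect,v3)
Op 9: gossip N1<->N2 -> N1.N0=(alive,v0) N1.N1=(suspect,v1) N1.N2=(dead,v2) | N2.N0=(alive,v0) N2.N1=(suspect,v1) N2.N2=(dead,v2)
Op 10: N0 marks N0=suspect -> (suspect,v1)
Op 11: gossip N2<->N1 -> N2.N0=(alive,v0) N2.N1=(suspect,v1) N2.N2=(dead,v2) | N1.N0=(alive,v0) N1.N1=(suspect,v1) N1.N2=(dead,v2)

Answer: suspect 3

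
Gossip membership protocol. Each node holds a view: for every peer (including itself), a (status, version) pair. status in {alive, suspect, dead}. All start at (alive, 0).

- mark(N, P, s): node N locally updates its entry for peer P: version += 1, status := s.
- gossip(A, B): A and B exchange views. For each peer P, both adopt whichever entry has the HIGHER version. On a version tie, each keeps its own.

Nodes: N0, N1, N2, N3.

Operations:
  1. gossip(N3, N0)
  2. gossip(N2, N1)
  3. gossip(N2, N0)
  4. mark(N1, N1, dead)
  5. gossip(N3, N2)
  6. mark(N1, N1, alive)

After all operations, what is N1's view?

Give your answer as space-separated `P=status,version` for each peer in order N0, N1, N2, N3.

Op 1: gossip N3<->N0 -> N3.N0=(alive,v0) N3.N1=(alive,v0) N3.N2=(alive,v0) N3.N3=(alive,v0) | N0.N0=(alive,v0) N0.N1=(alive,v0) N0.N2=(alive,v0) N0.N3=(alive,v0)
Op 2: gossip N2<->N1 -> N2.N0=(alive,v0) N2.N1=(alive,v0) N2.N2=(alive,v0) N2.N3=(alive,v0) | N1.N0=(alive,v0) N1.N1=(alive,v0) N1.N2=(alive,v0) N1.N3=(alive,v0)
Op 3: gossip N2<->N0 -> N2.N0=(alive,v0) N2.N1=(alive,v0) N2.N2=(alive,v0) N2.N3=(alive,v0) | N0.N0=(alive,v0) N0.N1=(alive,v0) N0.N2=(alive,v0) N0.N3=(alive,v0)
Op 4: N1 marks N1=dead -> (dead,v1)
Op 5: gossip N3<->N2 -> N3.N0=(alive,v0) N3.N1=(alive,v0) N3.N2=(alive,v0) N3.N3=(alive,v0) | N2.N0=(alive,v0) N2.N1=(alive,v0) N2.N2=(alive,v0) N2.N3=(alive,v0)
Op 6: N1 marks N1=alive -> (alive,v2)

Answer: N0=alive,0 N1=alive,2 N2=alive,0 N3=alive,0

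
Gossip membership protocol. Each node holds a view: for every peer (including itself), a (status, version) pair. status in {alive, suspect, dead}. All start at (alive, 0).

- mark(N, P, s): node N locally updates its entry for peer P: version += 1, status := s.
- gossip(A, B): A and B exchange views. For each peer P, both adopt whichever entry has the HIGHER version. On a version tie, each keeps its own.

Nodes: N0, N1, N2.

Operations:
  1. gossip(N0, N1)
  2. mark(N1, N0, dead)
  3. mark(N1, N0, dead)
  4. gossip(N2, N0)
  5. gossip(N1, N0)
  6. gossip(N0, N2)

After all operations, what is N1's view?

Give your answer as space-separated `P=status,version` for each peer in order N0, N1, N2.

Op 1: gossip N0<->N1 -> N0.N0=(alive,v0) N0.N1=(alive,v0) N0.N2=(alive,v0) | N1.N0=(alive,v0) N1.N1=(alive,v0) N1.N2=(alive,v0)
Op 2: N1 marks N0=dead -> (dead,v1)
Op 3: N1 marks N0=dead -> (dead,v2)
Op 4: gossip N2<->N0 -> N2.N0=(alive,v0) N2.N1=(alive,v0) N2.N2=(alive,v0) | N0.N0=(alive,v0) N0.N1=(alive,v0) N0.N2=(alive,v0)
Op 5: gossip N1<->N0 -> N1.N0=(dead,v2) N1.N1=(alive,v0) N1.N2=(alive,v0) | N0.N0=(dead,v2) N0.N1=(alive,v0) N0.N2=(alive,v0)
Op 6: gossip N0<->N2 -> N0.N0=(dead,v2) N0.N1=(alive,v0) N0.N2=(alive,v0) | N2.N0=(dead,v2) N2.N1=(alive,v0) N2.N2=(alive,v0)

Answer: N0=dead,2 N1=alive,0 N2=alive,0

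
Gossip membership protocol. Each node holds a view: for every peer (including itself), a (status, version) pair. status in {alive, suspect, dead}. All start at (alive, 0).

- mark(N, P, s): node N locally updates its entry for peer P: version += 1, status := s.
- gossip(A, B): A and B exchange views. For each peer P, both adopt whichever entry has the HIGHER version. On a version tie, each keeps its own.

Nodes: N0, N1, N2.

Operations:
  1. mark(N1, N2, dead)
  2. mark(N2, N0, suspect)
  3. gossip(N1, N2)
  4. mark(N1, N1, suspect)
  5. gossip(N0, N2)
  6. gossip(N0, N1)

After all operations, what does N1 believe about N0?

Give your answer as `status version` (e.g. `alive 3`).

Answer: suspect 1

Derivation:
Op 1: N1 marks N2=dead -> (dead,v1)
Op 2: N2 marks N0=suspect -> (suspect,v1)
Op 3: gossip N1<->N2 -> N1.N0=(suspect,v1) N1.N1=(alive,v0) N1.N2=(dead,v1) | N2.N0=(suspect,v1) N2.N1=(alive,v0) N2.N2=(dead,v1)
Op 4: N1 marks N1=suspect -> (suspect,v1)
Op 5: gossip N0<->N2 -> N0.N0=(suspect,v1) N0.N1=(alive,v0) N0.N2=(dead,v1) | N2.N0=(suspect,v1) N2.N1=(alive,v0) N2.N2=(dead,v1)
Op 6: gossip N0<->N1 -> N0.N0=(suspect,v1) N0.N1=(suspect,v1) N0.N2=(dead,v1) | N1.N0=(suspect,v1) N1.N1=(suspect,v1) N1.N2=(dead,v1)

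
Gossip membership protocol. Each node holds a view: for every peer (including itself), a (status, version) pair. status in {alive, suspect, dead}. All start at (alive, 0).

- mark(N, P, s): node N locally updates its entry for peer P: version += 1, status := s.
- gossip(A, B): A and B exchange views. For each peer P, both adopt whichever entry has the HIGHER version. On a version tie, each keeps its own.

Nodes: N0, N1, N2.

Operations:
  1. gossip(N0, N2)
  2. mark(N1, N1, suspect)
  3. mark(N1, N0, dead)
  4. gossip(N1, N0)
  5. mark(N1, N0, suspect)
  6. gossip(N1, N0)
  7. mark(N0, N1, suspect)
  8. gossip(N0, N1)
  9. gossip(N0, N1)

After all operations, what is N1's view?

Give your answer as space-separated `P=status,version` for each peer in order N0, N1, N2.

Op 1: gossip N0<->N2 -> N0.N0=(alive,v0) N0.N1=(alive,v0) N0.N2=(alive,v0) | N2.N0=(alive,v0) N2.N1=(alive,v0) N2.N2=(alive,v0)
Op 2: N1 marks N1=suspect -> (suspect,v1)
Op 3: N1 marks N0=dead -> (dead,v1)
Op 4: gossip N1<->N0 -> N1.N0=(dead,v1) N1.N1=(suspect,v1) N1.N2=(alive,v0) | N0.N0=(dead,v1) N0.N1=(suspect,v1) N0.N2=(alive,v0)
Op 5: N1 marks N0=suspect -> (suspect,v2)
Op 6: gossip N1<->N0 -> N1.N0=(suspect,v2) N1.N1=(suspect,v1) N1.N2=(alive,v0) | N0.N0=(suspect,v2) N0.N1=(suspect,v1) N0.N2=(alive,v0)
Op 7: N0 marks N1=suspect -> (suspect,v2)
Op 8: gossip N0<->N1 -> N0.N0=(suspect,v2) N0.N1=(suspect,v2) N0.N2=(alive,v0) | N1.N0=(suspect,v2) N1.N1=(suspect,v2) N1.N2=(alive,v0)
Op 9: gossip N0<->N1 -> N0.N0=(suspect,v2) N0.N1=(suspect,v2) N0.N2=(alive,v0) | N1.N0=(suspect,v2) N1.N1=(suspect,v2) N1.N2=(alive,v0)

Answer: N0=suspect,2 N1=suspect,2 N2=alive,0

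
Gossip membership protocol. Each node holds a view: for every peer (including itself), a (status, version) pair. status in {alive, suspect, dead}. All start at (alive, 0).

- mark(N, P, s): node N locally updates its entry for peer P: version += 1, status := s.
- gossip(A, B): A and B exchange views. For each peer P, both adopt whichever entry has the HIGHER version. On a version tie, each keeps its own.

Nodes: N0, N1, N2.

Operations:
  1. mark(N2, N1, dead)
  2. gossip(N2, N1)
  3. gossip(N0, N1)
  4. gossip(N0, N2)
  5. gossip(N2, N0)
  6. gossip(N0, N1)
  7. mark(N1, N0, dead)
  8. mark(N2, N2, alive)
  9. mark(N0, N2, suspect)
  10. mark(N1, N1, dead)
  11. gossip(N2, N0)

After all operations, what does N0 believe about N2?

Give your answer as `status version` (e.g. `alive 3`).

Answer: suspect 1

Derivation:
Op 1: N2 marks N1=dead -> (dead,v1)
Op 2: gossip N2<->N1 -> N2.N0=(alive,v0) N2.N1=(dead,v1) N2.N2=(alive,v0) | N1.N0=(alive,v0) N1.N1=(dead,v1) N1.N2=(alive,v0)
Op 3: gossip N0<->N1 -> N0.N0=(alive,v0) N0.N1=(dead,v1) N0.N2=(alive,v0) | N1.N0=(alive,v0) N1.N1=(dead,v1) N1.N2=(alive,v0)
Op 4: gossip N0<->N2 -> N0.N0=(alive,v0) N0.N1=(dead,v1) N0.N2=(alive,v0) | N2.N0=(alive,v0) N2.N1=(dead,v1) N2.N2=(alive,v0)
Op 5: gossip N2<->N0 -> N2.N0=(alive,v0) N2.N1=(dead,v1) N2.N2=(alive,v0) | N0.N0=(alive,v0) N0.N1=(dead,v1) N0.N2=(alive,v0)
Op 6: gossip N0<->N1 -> N0.N0=(alive,v0) N0.N1=(dead,v1) N0.N2=(alive,v0) | N1.N0=(alive,v0) N1.N1=(dead,v1) N1.N2=(alive,v0)
Op 7: N1 marks N0=dead -> (dead,v1)
Op 8: N2 marks N2=alive -> (alive,v1)
Op 9: N0 marks N2=suspect -> (suspect,v1)
Op 10: N1 marks N1=dead -> (dead,v2)
Op 11: gossip N2<->N0 -> N2.N0=(alive,v0) N2.N1=(dead,v1) N2.N2=(alive,v1) | N0.N0=(alive,v0) N0.N1=(dead,v1) N0.N2=(suspect,v1)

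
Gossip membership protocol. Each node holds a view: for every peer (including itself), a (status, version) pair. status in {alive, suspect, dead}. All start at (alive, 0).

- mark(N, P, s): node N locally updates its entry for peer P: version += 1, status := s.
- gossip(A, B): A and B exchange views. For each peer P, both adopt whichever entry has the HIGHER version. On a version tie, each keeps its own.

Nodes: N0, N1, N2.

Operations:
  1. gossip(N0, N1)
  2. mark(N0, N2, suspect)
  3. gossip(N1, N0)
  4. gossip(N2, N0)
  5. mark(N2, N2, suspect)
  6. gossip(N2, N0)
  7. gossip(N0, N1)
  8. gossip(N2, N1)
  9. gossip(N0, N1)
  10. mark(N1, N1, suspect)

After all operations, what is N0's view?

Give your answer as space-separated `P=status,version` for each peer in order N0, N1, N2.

Op 1: gossip N0<->N1 -> N0.N0=(alive,v0) N0.N1=(alive,v0) N0.N2=(alive,v0) | N1.N0=(alive,v0) N1.N1=(alive,v0) N1.N2=(alive,v0)
Op 2: N0 marks N2=suspect -> (suspect,v1)
Op 3: gossip N1<->N0 -> N1.N0=(alive,v0) N1.N1=(alive,v0) N1.N2=(suspect,v1) | N0.N0=(alive,v0) N0.N1=(alive,v0) N0.N2=(suspect,v1)
Op 4: gossip N2<->N0 -> N2.N0=(alive,v0) N2.N1=(alive,v0) N2.N2=(suspect,v1) | N0.N0=(alive,v0) N0.N1=(alive,v0) N0.N2=(suspect,v1)
Op 5: N2 marks N2=suspect -> (suspect,v2)
Op 6: gossip N2<->N0 -> N2.N0=(alive,v0) N2.N1=(alive,v0) N2.N2=(suspect,v2) | N0.N0=(alive,v0) N0.N1=(alive,v0) N0.N2=(suspect,v2)
Op 7: gossip N0<->N1 -> N0.N0=(alive,v0) N0.N1=(alive,v0) N0.N2=(suspect,v2) | N1.N0=(alive,v0) N1.N1=(alive,v0) N1.N2=(suspect,v2)
Op 8: gossip N2<->N1 -> N2.N0=(alive,v0) N2.N1=(alive,v0) N2.N2=(suspect,v2) | N1.N0=(alive,v0) N1.N1=(alive,v0) N1.N2=(suspect,v2)
Op 9: gossip N0<->N1 -> N0.N0=(alive,v0) N0.N1=(alive,v0) N0.N2=(suspect,v2) | N1.N0=(alive,v0) N1.N1=(alive,v0) N1.N2=(suspect,v2)
Op 10: N1 marks N1=suspect -> (suspect,v1)

Answer: N0=alive,0 N1=alive,0 N2=suspect,2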